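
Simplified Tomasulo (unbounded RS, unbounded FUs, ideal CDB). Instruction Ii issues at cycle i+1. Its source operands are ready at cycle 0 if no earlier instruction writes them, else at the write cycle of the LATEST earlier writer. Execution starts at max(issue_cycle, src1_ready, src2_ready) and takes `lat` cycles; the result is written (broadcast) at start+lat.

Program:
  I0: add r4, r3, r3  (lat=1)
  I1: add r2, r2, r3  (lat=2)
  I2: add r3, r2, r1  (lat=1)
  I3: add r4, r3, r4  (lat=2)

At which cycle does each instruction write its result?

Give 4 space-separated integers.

I0 add r4: issue@1 deps=(None,None) exec_start@1 write@2
I1 add r2: issue@2 deps=(None,None) exec_start@2 write@4
I2 add r3: issue@3 deps=(1,None) exec_start@4 write@5
I3 add r4: issue@4 deps=(2,0) exec_start@5 write@7

Answer: 2 4 5 7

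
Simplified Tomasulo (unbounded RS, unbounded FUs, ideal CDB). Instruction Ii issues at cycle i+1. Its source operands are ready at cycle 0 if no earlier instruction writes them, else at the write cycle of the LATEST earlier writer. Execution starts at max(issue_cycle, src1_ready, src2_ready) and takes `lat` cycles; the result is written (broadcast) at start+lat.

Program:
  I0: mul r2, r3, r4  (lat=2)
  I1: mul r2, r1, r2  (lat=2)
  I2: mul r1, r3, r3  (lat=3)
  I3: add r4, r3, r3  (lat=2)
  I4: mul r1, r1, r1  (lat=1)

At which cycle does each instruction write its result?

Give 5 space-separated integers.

Answer: 3 5 6 6 7

Derivation:
I0 mul r2: issue@1 deps=(None,None) exec_start@1 write@3
I1 mul r2: issue@2 deps=(None,0) exec_start@3 write@5
I2 mul r1: issue@3 deps=(None,None) exec_start@3 write@6
I3 add r4: issue@4 deps=(None,None) exec_start@4 write@6
I4 mul r1: issue@5 deps=(2,2) exec_start@6 write@7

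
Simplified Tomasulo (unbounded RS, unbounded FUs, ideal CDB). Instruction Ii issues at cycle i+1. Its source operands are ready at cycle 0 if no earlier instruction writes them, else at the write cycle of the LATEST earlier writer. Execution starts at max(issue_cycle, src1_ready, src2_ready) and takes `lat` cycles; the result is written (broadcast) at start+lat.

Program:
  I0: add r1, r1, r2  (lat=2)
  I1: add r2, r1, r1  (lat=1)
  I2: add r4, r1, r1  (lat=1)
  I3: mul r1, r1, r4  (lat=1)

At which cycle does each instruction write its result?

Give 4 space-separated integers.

Answer: 3 4 4 5

Derivation:
I0 add r1: issue@1 deps=(None,None) exec_start@1 write@3
I1 add r2: issue@2 deps=(0,0) exec_start@3 write@4
I2 add r4: issue@3 deps=(0,0) exec_start@3 write@4
I3 mul r1: issue@4 deps=(0,2) exec_start@4 write@5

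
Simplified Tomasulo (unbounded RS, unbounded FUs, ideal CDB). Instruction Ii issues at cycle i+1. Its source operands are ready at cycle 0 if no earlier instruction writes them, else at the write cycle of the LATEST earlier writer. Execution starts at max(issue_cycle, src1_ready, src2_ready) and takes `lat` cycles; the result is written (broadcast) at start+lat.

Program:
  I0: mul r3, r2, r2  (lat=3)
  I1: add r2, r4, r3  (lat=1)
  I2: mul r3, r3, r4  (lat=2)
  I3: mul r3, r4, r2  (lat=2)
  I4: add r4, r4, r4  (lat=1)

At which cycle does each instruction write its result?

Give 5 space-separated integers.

I0 mul r3: issue@1 deps=(None,None) exec_start@1 write@4
I1 add r2: issue@2 deps=(None,0) exec_start@4 write@5
I2 mul r3: issue@3 deps=(0,None) exec_start@4 write@6
I3 mul r3: issue@4 deps=(None,1) exec_start@5 write@7
I4 add r4: issue@5 deps=(None,None) exec_start@5 write@6

Answer: 4 5 6 7 6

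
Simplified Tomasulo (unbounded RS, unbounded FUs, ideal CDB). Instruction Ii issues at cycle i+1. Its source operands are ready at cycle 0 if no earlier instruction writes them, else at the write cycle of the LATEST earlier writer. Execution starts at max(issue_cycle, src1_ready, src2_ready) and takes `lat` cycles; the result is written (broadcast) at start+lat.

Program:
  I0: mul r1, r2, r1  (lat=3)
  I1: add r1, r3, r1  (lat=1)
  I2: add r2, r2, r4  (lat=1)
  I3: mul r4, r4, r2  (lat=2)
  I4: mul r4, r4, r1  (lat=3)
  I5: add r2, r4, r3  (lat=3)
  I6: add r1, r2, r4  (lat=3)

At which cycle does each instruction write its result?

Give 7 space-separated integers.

Answer: 4 5 4 6 9 12 15

Derivation:
I0 mul r1: issue@1 deps=(None,None) exec_start@1 write@4
I1 add r1: issue@2 deps=(None,0) exec_start@4 write@5
I2 add r2: issue@3 deps=(None,None) exec_start@3 write@4
I3 mul r4: issue@4 deps=(None,2) exec_start@4 write@6
I4 mul r4: issue@5 deps=(3,1) exec_start@6 write@9
I5 add r2: issue@6 deps=(4,None) exec_start@9 write@12
I6 add r1: issue@7 deps=(5,4) exec_start@12 write@15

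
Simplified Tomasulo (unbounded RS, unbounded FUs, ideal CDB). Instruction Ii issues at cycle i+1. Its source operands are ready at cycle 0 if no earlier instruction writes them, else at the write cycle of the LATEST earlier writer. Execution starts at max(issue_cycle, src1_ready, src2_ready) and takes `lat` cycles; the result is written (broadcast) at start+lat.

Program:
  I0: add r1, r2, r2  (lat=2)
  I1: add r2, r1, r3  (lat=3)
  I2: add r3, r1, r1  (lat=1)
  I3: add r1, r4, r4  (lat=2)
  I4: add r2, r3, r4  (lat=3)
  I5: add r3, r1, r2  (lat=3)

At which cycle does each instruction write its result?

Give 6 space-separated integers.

I0 add r1: issue@1 deps=(None,None) exec_start@1 write@3
I1 add r2: issue@2 deps=(0,None) exec_start@3 write@6
I2 add r3: issue@3 deps=(0,0) exec_start@3 write@4
I3 add r1: issue@4 deps=(None,None) exec_start@4 write@6
I4 add r2: issue@5 deps=(2,None) exec_start@5 write@8
I5 add r3: issue@6 deps=(3,4) exec_start@8 write@11

Answer: 3 6 4 6 8 11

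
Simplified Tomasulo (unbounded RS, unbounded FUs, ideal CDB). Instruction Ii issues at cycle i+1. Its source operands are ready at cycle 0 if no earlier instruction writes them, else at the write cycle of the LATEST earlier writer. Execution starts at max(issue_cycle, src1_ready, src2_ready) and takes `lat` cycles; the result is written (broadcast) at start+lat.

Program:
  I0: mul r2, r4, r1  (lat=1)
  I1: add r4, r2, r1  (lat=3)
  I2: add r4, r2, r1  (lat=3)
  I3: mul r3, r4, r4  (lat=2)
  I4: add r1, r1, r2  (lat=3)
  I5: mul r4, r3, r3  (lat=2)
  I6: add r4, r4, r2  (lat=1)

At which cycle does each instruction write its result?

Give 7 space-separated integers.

Answer: 2 5 6 8 8 10 11

Derivation:
I0 mul r2: issue@1 deps=(None,None) exec_start@1 write@2
I1 add r4: issue@2 deps=(0,None) exec_start@2 write@5
I2 add r4: issue@3 deps=(0,None) exec_start@3 write@6
I3 mul r3: issue@4 deps=(2,2) exec_start@6 write@8
I4 add r1: issue@5 deps=(None,0) exec_start@5 write@8
I5 mul r4: issue@6 deps=(3,3) exec_start@8 write@10
I6 add r4: issue@7 deps=(5,0) exec_start@10 write@11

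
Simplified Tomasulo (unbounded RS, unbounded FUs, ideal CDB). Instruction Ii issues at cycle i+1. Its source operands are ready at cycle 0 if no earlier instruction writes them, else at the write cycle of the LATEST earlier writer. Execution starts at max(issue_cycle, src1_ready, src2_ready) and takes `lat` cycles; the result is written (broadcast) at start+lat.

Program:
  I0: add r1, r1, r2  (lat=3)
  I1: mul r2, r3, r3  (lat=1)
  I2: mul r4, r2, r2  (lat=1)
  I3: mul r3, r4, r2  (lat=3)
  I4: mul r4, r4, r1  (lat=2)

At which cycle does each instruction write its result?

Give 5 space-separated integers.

I0 add r1: issue@1 deps=(None,None) exec_start@1 write@4
I1 mul r2: issue@2 deps=(None,None) exec_start@2 write@3
I2 mul r4: issue@3 deps=(1,1) exec_start@3 write@4
I3 mul r3: issue@4 deps=(2,1) exec_start@4 write@7
I4 mul r4: issue@5 deps=(2,0) exec_start@5 write@7

Answer: 4 3 4 7 7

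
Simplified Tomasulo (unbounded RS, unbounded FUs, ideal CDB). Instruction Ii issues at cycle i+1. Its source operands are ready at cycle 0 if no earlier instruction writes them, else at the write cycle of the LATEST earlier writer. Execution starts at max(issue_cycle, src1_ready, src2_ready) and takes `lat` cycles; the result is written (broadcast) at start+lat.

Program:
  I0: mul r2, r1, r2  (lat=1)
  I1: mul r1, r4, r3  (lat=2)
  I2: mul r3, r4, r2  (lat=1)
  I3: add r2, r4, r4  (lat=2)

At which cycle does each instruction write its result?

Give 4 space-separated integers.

I0 mul r2: issue@1 deps=(None,None) exec_start@1 write@2
I1 mul r1: issue@2 deps=(None,None) exec_start@2 write@4
I2 mul r3: issue@3 deps=(None,0) exec_start@3 write@4
I3 add r2: issue@4 deps=(None,None) exec_start@4 write@6

Answer: 2 4 4 6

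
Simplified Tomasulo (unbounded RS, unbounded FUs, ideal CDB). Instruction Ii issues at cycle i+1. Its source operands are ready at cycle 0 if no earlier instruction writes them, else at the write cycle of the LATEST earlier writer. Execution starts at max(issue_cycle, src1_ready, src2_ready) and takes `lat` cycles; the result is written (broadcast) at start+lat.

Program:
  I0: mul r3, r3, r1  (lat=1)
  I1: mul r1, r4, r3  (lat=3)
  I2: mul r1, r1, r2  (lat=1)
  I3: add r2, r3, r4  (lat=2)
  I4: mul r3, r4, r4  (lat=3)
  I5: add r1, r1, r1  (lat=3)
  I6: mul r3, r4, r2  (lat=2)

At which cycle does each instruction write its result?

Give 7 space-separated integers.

Answer: 2 5 6 6 8 9 9

Derivation:
I0 mul r3: issue@1 deps=(None,None) exec_start@1 write@2
I1 mul r1: issue@2 deps=(None,0) exec_start@2 write@5
I2 mul r1: issue@3 deps=(1,None) exec_start@5 write@6
I3 add r2: issue@4 deps=(0,None) exec_start@4 write@6
I4 mul r3: issue@5 deps=(None,None) exec_start@5 write@8
I5 add r1: issue@6 deps=(2,2) exec_start@6 write@9
I6 mul r3: issue@7 deps=(None,3) exec_start@7 write@9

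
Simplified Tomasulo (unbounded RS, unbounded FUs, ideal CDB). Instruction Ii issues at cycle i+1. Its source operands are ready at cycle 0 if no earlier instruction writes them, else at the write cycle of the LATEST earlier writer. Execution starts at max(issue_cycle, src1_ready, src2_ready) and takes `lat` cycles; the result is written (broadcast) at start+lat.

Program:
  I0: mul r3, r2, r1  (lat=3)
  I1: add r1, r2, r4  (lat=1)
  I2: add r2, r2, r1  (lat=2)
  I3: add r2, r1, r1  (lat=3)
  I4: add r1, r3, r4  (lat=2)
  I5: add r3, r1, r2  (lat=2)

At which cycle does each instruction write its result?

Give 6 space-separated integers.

Answer: 4 3 5 7 7 9

Derivation:
I0 mul r3: issue@1 deps=(None,None) exec_start@1 write@4
I1 add r1: issue@2 deps=(None,None) exec_start@2 write@3
I2 add r2: issue@3 deps=(None,1) exec_start@3 write@5
I3 add r2: issue@4 deps=(1,1) exec_start@4 write@7
I4 add r1: issue@5 deps=(0,None) exec_start@5 write@7
I5 add r3: issue@6 deps=(4,3) exec_start@7 write@9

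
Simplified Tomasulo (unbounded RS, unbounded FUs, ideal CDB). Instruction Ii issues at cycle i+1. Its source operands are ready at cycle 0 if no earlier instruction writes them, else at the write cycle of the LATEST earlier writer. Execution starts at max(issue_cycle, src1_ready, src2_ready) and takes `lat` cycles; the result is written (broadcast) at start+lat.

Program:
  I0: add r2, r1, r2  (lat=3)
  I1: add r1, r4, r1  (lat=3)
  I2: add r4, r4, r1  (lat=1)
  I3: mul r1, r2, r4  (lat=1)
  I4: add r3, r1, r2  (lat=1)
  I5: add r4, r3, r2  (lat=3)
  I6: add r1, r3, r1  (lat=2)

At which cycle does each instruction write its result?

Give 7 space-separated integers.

I0 add r2: issue@1 deps=(None,None) exec_start@1 write@4
I1 add r1: issue@2 deps=(None,None) exec_start@2 write@5
I2 add r4: issue@3 deps=(None,1) exec_start@5 write@6
I3 mul r1: issue@4 deps=(0,2) exec_start@6 write@7
I4 add r3: issue@5 deps=(3,0) exec_start@7 write@8
I5 add r4: issue@6 deps=(4,0) exec_start@8 write@11
I6 add r1: issue@7 deps=(4,3) exec_start@8 write@10

Answer: 4 5 6 7 8 11 10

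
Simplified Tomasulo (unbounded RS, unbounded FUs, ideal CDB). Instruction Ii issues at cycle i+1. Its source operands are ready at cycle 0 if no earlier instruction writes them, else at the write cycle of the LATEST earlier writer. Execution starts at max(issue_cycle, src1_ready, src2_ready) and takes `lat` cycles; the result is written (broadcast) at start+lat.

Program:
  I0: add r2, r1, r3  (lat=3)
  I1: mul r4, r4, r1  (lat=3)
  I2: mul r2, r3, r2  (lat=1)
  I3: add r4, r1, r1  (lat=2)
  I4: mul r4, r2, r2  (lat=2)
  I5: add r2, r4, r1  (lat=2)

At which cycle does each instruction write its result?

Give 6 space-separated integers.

Answer: 4 5 5 6 7 9

Derivation:
I0 add r2: issue@1 deps=(None,None) exec_start@1 write@4
I1 mul r4: issue@2 deps=(None,None) exec_start@2 write@5
I2 mul r2: issue@3 deps=(None,0) exec_start@4 write@5
I3 add r4: issue@4 deps=(None,None) exec_start@4 write@6
I4 mul r4: issue@5 deps=(2,2) exec_start@5 write@7
I5 add r2: issue@6 deps=(4,None) exec_start@7 write@9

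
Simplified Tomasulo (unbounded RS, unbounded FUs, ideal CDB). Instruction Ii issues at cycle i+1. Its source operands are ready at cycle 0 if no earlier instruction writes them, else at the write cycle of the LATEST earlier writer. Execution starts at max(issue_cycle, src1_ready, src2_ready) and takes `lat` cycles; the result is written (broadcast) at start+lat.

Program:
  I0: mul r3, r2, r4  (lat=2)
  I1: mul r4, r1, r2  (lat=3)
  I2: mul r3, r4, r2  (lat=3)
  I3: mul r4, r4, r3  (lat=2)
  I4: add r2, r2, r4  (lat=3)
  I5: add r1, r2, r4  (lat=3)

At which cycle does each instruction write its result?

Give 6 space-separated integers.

Answer: 3 5 8 10 13 16

Derivation:
I0 mul r3: issue@1 deps=(None,None) exec_start@1 write@3
I1 mul r4: issue@2 deps=(None,None) exec_start@2 write@5
I2 mul r3: issue@3 deps=(1,None) exec_start@5 write@8
I3 mul r4: issue@4 deps=(1,2) exec_start@8 write@10
I4 add r2: issue@5 deps=(None,3) exec_start@10 write@13
I5 add r1: issue@6 deps=(4,3) exec_start@13 write@16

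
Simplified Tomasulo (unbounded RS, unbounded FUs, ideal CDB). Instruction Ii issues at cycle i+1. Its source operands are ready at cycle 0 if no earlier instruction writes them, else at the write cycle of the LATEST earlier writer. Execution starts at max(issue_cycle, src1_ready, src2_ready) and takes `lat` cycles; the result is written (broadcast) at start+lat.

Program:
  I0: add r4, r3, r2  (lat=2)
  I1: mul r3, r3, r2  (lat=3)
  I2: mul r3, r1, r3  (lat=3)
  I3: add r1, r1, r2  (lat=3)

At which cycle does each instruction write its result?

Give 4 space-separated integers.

I0 add r4: issue@1 deps=(None,None) exec_start@1 write@3
I1 mul r3: issue@2 deps=(None,None) exec_start@2 write@5
I2 mul r3: issue@3 deps=(None,1) exec_start@5 write@8
I3 add r1: issue@4 deps=(None,None) exec_start@4 write@7

Answer: 3 5 8 7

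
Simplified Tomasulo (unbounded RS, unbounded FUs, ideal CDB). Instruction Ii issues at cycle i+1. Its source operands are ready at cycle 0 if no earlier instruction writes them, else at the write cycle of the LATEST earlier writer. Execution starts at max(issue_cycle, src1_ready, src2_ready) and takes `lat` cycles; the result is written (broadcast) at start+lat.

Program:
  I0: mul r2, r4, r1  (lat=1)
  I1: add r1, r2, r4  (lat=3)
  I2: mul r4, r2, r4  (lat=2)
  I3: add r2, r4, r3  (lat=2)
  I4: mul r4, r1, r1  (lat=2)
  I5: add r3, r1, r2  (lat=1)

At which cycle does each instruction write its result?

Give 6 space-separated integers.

I0 mul r2: issue@1 deps=(None,None) exec_start@1 write@2
I1 add r1: issue@2 deps=(0,None) exec_start@2 write@5
I2 mul r4: issue@3 deps=(0,None) exec_start@3 write@5
I3 add r2: issue@4 deps=(2,None) exec_start@5 write@7
I4 mul r4: issue@5 deps=(1,1) exec_start@5 write@7
I5 add r3: issue@6 deps=(1,3) exec_start@7 write@8

Answer: 2 5 5 7 7 8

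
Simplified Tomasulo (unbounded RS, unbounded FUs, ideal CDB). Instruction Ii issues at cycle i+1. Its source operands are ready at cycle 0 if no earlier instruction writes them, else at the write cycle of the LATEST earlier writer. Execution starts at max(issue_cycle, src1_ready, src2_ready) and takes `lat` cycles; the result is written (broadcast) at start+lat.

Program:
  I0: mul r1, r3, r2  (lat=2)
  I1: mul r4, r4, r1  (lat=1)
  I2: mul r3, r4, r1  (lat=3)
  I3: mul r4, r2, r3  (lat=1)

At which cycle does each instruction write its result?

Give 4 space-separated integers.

Answer: 3 4 7 8

Derivation:
I0 mul r1: issue@1 deps=(None,None) exec_start@1 write@3
I1 mul r4: issue@2 deps=(None,0) exec_start@3 write@4
I2 mul r3: issue@3 deps=(1,0) exec_start@4 write@7
I3 mul r4: issue@4 deps=(None,2) exec_start@7 write@8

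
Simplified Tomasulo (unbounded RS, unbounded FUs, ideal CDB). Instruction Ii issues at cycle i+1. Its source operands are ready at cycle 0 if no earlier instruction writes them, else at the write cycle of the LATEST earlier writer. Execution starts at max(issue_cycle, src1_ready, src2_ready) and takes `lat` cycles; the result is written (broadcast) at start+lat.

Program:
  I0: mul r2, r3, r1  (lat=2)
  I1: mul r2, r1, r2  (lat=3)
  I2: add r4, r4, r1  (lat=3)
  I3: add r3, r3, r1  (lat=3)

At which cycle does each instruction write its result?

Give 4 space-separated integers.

Answer: 3 6 6 7

Derivation:
I0 mul r2: issue@1 deps=(None,None) exec_start@1 write@3
I1 mul r2: issue@2 deps=(None,0) exec_start@3 write@6
I2 add r4: issue@3 deps=(None,None) exec_start@3 write@6
I3 add r3: issue@4 deps=(None,None) exec_start@4 write@7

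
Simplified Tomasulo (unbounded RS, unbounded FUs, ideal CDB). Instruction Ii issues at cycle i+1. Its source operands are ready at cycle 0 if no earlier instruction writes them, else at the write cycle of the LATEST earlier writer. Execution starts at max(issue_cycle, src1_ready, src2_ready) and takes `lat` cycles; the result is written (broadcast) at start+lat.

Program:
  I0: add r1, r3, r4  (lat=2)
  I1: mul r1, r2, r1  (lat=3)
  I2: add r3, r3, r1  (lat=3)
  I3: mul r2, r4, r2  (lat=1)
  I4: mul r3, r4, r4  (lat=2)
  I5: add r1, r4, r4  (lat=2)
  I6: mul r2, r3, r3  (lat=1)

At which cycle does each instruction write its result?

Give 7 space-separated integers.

Answer: 3 6 9 5 7 8 8

Derivation:
I0 add r1: issue@1 deps=(None,None) exec_start@1 write@3
I1 mul r1: issue@2 deps=(None,0) exec_start@3 write@6
I2 add r3: issue@3 deps=(None,1) exec_start@6 write@9
I3 mul r2: issue@4 deps=(None,None) exec_start@4 write@5
I4 mul r3: issue@5 deps=(None,None) exec_start@5 write@7
I5 add r1: issue@6 deps=(None,None) exec_start@6 write@8
I6 mul r2: issue@7 deps=(4,4) exec_start@7 write@8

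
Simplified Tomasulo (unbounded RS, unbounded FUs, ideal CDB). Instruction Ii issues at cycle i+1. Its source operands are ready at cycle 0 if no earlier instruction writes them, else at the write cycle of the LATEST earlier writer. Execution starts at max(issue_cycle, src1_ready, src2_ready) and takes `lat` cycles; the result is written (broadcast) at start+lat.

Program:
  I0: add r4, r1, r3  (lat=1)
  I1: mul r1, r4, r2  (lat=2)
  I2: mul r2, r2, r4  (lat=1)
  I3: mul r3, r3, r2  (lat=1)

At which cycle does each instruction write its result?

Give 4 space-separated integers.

Answer: 2 4 4 5

Derivation:
I0 add r4: issue@1 deps=(None,None) exec_start@1 write@2
I1 mul r1: issue@2 deps=(0,None) exec_start@2 write@4
I2 mul r2: issue@3 deps=(None,0) exec_start@3 write@4
I3 mul r3: issue@4 deps=(None,2) exec_start@4 write@5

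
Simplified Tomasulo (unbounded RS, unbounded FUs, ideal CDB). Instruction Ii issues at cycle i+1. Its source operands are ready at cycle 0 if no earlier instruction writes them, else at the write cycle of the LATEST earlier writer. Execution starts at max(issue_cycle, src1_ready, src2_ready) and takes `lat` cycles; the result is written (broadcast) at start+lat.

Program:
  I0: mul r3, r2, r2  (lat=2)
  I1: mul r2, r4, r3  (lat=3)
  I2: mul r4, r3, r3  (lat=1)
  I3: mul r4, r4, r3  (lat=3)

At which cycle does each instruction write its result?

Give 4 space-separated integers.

I0 mul r3: issue@1 deps=(None,None) exec_start@1 write@3
I1 mul r2: issue@2 deps=(None,0) exec_start@3 write@6
I2 mul r4: issue@3 deps=(0,0) exec_start@3 write@4
I3 mul r4: issue@4 deps=(2,0) exec_start@4 write@7

Answer: 3 6 4 7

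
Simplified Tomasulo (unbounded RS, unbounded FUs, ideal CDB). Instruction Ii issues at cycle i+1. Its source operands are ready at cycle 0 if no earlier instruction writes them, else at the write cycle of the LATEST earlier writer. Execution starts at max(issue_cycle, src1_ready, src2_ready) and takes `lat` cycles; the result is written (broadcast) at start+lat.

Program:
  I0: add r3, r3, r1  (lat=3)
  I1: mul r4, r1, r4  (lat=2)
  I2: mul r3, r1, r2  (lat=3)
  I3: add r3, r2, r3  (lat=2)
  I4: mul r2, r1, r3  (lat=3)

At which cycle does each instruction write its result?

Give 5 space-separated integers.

Answer: 4 4 6 8 11

Derivation:
I0 add r3: issue@1 deps=(None,None) exec_start@1 write@4
I1 mul r4: issue@2 deps=(None,None) exec_start@2 write@4
I2 mul r3: issue@3 deps=(None,None) exec_start@3 write@6
I3 add r3: issue@4 deps=(None,2) exec_start@6 write@8
I4 mul r2: issue@5 deps=(None,3) exec_start@8 write@11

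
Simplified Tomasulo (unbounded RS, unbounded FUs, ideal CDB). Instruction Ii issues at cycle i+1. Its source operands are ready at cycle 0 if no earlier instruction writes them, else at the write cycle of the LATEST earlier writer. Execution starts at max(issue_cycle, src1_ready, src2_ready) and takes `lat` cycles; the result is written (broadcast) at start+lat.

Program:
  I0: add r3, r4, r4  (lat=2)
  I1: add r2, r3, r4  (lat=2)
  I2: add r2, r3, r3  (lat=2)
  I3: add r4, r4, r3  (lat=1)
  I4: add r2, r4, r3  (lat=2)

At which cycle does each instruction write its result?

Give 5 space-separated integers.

I0 add r3: issue@1 deps=(None,None) exec_start@1 write@3
I1 add r2: issue@2 deps=(0,None) exec_start@3 write@5
I2 add r2: issue@3 deps=(0,0) exec_start@3 write@5
I3 add r4: issue@4 deps=(None,0) exec_start@4 write@5
I4 add r2: issue@5 deps=(3,0) exec_start@5 write@7

Answer: 3 5 5 5 7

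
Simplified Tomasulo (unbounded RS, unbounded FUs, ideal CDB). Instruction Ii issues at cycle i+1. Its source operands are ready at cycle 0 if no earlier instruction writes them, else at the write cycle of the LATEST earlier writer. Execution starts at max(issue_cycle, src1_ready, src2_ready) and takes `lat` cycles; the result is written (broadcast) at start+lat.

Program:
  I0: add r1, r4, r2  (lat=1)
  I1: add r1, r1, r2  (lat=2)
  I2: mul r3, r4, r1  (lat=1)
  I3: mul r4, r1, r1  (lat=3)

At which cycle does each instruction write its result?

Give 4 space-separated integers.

I0 add r1: issue@1 deps=(None,None) exec_start@1 write@2
I1 add r1: issue@2 deps=(0,None) exec_start@2 write@4
I2 mul r3: issue@3 deps=(None,1) exec_start@4 write@5
I3 mul r4: issue@4 deps=(1,1) exec_start@4 write@7

Answer: 2 4 5 7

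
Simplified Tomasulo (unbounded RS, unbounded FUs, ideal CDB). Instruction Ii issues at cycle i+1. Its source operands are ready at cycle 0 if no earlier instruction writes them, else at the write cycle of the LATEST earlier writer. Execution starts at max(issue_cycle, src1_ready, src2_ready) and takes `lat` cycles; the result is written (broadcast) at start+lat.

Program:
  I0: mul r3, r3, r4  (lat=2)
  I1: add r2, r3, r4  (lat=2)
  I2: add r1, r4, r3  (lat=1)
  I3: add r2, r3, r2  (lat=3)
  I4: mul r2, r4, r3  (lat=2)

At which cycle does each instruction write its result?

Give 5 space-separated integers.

I0 mul r3: issue@1 deps=(None,None) exec_start@1 write@3
I1 add r2: issue@2 deps=(0,None) exec_start@3 write@5
I2 add r1: issue@3 deps=(None,0) exec_start@3 write@4
I3 add r2: issue@4 deps=(0,1) exec_start@5 write@8
I4 mul r2: issue@5 deps=(None,0) exec_start@5 write@7

Answer: 3 5 4 8 7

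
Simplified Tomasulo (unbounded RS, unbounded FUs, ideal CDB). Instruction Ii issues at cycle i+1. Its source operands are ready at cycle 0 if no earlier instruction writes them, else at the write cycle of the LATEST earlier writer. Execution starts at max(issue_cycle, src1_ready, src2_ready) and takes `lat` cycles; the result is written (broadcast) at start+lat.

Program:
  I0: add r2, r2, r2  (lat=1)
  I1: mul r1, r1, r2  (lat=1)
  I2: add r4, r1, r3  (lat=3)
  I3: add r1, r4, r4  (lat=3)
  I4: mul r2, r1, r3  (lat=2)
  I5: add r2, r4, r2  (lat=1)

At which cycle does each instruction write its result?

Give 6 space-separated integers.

Answer: 2 3 6 9 11 12

Derivation:
I0 add r2: issue@1 deps=(None,None) exec_start@1 write@2
I1 mul r1: issue@2 deps=(None,0) exec_start@2 write@3
I2 add r4: issue@3 deps=(1,None) exec_start@3 write@6
I3 add r1: issue@4 deps=(2,2) exec_start@6 write@9
I4 mul r2: issue@5 deps=(3,None) exec_start@9 write@11
I5 add r2: issue@6 deps=(2,4) exec_start@11 write@12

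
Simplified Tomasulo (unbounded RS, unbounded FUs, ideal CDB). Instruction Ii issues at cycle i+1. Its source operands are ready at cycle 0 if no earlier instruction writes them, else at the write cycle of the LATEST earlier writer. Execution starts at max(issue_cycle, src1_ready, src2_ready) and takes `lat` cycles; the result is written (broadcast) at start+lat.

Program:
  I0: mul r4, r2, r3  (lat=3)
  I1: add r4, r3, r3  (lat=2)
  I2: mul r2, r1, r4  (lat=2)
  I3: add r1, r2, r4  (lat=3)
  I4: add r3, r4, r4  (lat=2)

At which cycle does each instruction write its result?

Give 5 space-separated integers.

I0 mul r4: issue@1 deps=(None,None) exec_start@1 write@4
I1 add r4: issue@2 deps=(None,None) exec_start@2 write@4
I2 mul r2: issue@3 deps=(None,1) exec_start@4 write@6
I3 add r1: issue@4 deps=(2,1) exec_start@6 write@9
I4 add r3: issue@5 deps=(1,1) exec_start@5 write@7

Answer: 4 4 6 9 7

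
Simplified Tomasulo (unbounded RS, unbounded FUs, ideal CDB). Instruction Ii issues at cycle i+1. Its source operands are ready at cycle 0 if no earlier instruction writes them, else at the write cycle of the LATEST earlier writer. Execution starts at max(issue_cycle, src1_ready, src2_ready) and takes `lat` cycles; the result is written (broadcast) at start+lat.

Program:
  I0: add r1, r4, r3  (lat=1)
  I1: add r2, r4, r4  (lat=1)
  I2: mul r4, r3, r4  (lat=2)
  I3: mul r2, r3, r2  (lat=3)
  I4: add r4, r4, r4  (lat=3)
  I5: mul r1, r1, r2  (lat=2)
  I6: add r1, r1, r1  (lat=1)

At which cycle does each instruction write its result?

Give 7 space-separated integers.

Answer: 2 3 5 7 8 9 10

Derivation:
I0 add r1: issue@1 deps=(None,None) exec_start@1 write@2
I1 add r2: issue@2 deps=(None,None) exec_start@2 write@3
I2 mul r4: issue@3 deps=(None,None) exec_start@3 write@5
I3 mul r2: issue@4 deps=(None,1) exec_start@4 write@7
I4 add r4: issue@5 deps=(2,2) exec_start@5 write@8
I5 mul r1: issue@6 deps=(0,3) exec_start@7 write@9
I6 add r1: issue@7 deps=(5,5) exec_start@9 write@10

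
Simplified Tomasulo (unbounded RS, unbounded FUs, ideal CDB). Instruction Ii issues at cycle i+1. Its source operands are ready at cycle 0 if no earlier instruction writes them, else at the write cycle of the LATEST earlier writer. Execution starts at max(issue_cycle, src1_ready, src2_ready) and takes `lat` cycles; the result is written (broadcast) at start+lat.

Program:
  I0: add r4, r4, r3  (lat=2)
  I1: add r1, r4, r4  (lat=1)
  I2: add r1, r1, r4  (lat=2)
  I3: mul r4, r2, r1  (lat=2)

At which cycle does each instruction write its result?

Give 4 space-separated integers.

I0 add r4: issue@1 deps=(None,None) exec_start@1 write@3
I1 add r1: issue@2 deps=(0,0) exec_start@3 write@4
I2 add r1: issue@3 deps=(1,0) exec_start@4 write@6
I3 mul r4: issue@4 deps=(None,2) exec_start@6 write@8

Answer: 3 4 6 8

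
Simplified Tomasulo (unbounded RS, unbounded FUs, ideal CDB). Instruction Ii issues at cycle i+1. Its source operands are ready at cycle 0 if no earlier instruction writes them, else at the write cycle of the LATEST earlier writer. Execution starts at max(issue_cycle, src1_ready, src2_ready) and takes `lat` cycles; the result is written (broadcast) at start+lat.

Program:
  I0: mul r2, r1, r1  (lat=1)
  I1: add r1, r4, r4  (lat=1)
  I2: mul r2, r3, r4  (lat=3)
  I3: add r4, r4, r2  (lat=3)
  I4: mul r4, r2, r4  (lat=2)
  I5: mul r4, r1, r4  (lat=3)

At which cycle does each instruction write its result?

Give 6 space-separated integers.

Answer: 2 3 6 9 11 14

Derivation:
I0 mul r2: issue@1 deps=(None,None) exec_start@1 write@2
I1 add r1: issue@2 deps=(None,None) exec_start@2 write@3
I2 mul r2: issue@3 deps=(None,None) exec_start@3 write@6
I3 add r4: issue@4 deps=(None,2) exec_start@6 write@9
I4 mul r4: issue@5 deps=(2,3) exec_start@9 write@11
I5 mul r4: issue@6 deps=(1,4) exec_start@11 write@14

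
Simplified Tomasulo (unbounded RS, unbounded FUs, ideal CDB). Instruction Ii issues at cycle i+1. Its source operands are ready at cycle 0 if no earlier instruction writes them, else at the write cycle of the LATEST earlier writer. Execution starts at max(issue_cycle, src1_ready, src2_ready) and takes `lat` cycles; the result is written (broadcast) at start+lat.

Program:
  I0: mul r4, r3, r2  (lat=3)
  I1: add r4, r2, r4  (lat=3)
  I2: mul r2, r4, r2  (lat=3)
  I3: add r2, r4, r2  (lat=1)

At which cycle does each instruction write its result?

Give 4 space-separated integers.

Answer: 4 7 10 11

Derivation:
I0 mul r4: issue@1 deps=(None,None) exec_start@1 write@4
I1 add r4: issue@2 deps=(None,0) exec_start@4 write@7
I2 mul r2: issue@3 deps=(1,None) exec_start@7 write@10
I3 add r2: issue@4 deps=(1,2) exec_start@10 write@11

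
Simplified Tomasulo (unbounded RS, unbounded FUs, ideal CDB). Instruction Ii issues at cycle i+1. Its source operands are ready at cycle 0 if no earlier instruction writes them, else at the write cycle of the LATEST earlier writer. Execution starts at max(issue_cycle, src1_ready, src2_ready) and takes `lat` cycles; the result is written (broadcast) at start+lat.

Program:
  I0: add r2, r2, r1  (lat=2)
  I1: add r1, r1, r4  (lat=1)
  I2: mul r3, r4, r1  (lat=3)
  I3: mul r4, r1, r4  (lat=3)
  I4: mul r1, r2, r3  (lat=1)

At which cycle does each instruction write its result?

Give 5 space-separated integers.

I0 add r2: issue@1 deps=(None,None) exec_start@1 write@3
I1 add r1: issue@2 deps=(None,None) exec_start@2 write@3
I2 mul r3: issue@3 deps=(None,1) exec_start@3 write@6
I3 mul r4: issue@4 deps=(1,None) exec_start@4 write@7
I4 mul r1: issue@5 deps=(0,2) exec_start@6 write@7

Answer: 3 3 6 7 7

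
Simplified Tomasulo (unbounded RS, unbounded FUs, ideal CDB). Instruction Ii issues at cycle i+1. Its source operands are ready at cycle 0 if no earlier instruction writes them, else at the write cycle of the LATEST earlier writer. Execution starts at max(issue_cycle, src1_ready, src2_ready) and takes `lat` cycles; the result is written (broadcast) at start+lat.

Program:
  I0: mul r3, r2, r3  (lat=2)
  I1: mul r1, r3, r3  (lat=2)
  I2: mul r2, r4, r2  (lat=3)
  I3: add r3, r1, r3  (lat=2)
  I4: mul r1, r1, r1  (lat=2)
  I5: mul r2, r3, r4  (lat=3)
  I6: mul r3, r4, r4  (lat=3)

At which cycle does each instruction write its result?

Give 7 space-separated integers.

Answer: 3 5 6 7 7 10 10

Derivation:
I0 mul r3: issue@1 deps=(None,None) exec_start@1 write@3
I1 mul r1: issue@2 deps=(0,0) exec_start@3 write@5
I2 mul r2: issue@3 deps=(None,None) exec_start@3 write@6
I3 add r3: issue@4 deps=(1,0) exec_start@5 write@7
I4 mul r1: issue@5 deps=(1,1) exec_start@5 write@7
I5 mul r2: issue@6 deps=(3,None) exec_start@7 write@10
I6 mul r3: issue@7 deps=(None,None) exec_start@7 write@10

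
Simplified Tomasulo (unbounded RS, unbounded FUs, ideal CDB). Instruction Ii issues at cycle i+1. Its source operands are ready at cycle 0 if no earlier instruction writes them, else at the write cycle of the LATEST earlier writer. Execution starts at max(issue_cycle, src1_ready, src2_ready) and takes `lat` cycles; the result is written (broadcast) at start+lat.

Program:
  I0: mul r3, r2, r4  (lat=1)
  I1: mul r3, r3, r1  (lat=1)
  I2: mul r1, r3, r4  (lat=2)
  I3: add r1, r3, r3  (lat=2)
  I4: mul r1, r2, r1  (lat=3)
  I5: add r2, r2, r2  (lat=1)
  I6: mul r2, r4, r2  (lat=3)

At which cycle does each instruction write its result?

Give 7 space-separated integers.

Answer: 2 3 5 6 9 7 10

Derivation:
I0 mul r3: issue@1 deps=(None,None) exec_start@1 write@2
I1 mul r3: issue@2 deps=(0,None) exec_start@2 write@3
I2 mul r1: issue@3 deps=(1,None) exec_start@3 write@5
I3 add r1: issue@4 deps=(1,1) exec_start@4 write@6
I4 mul r1: issue@5 deps=(None,3) exec_start@6 write@9
I5 add r2: issue@6 deps=(None,None) exec_start@6 write@7
I6 mul r2: issue@7 deps=(None,5) exec_start@7 write@10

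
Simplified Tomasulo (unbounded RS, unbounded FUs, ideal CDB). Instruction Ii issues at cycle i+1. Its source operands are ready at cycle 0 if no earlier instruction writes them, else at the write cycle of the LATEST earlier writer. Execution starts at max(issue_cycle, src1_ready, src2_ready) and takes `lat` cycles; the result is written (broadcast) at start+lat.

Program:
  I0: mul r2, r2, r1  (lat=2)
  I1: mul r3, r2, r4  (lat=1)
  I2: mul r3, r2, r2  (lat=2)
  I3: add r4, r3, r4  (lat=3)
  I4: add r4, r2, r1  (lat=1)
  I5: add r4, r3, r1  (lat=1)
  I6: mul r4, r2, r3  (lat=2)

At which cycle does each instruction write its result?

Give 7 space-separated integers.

Answer: 3 4 5 8 6 7 9

Derivation:
I0 mul r2: issue@1 deps=(None,None) exec_start@1 write@3
I1 mul r3: issue@2 deps=(0,None) exec_start@3 write@4
I2 mul r3: issue@3 deps=(0,0) exec_start@3 write@5
I3 add r4: issue@4 deps=(2,None) exec_start@5 write@8
I4 add r4: issue@5 deps=(0,None) exec_start@5 write@6
I5 add r4: issue@6 deps=(2,None) exec_start@6 write@7
I6 mul r4: issue@7 deps=(0,2) exec_start@7 write@9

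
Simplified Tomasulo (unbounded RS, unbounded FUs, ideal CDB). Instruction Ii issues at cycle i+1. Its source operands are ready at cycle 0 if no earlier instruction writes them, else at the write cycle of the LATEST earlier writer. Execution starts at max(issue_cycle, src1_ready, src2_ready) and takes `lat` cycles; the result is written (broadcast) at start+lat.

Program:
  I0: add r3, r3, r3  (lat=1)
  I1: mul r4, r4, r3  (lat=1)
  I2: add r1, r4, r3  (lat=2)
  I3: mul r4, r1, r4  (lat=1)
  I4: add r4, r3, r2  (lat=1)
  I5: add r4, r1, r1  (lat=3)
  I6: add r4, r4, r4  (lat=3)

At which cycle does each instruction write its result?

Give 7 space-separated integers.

I0 add r3: issue@1 deps=(None,None) exec_start@1 write@2
I1 mul r4: issue@2 deps=(None,0) exec_start@2 write@3
I2 add r1: issue@3 deps=(1,0) exec_start@3 write@5
I3 mul r4: issue@4 deps=(2,1) exec_start@5 write@6
I4 add r4: issue@5 deps=(0,None) exec_start@5 write@6
I5 add r4: issue@6 deps=(2,2) exec_start@6 write@9
I6 add r4: issue@7 deps=(5,5) exec_start@9 write@12

Answer: 2 3 5 6 6 9 12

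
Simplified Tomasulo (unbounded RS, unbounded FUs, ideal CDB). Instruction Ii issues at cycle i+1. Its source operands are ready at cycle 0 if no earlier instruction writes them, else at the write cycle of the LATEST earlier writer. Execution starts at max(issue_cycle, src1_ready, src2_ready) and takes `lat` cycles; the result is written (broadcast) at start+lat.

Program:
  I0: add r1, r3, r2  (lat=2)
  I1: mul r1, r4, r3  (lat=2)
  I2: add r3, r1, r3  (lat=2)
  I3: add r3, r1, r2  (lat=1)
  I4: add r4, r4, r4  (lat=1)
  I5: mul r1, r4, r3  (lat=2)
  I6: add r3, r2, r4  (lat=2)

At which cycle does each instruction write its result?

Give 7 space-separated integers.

Answer: 3 4 6 5 6 8 9

Derivation:
I0 add r1: issue@1 deps=(None,None) exec_start@1 write@3
I1 mul r1: issue@2 deps=(None,None) exec_start@2 write@4
I2 add r3: issue@3 deps=(1,None) exec_start@4 write@6
I3 add r3: issue@4 deps=(1,None) exec_start@4 write@5
I4 add r4: issue@5 deps=(None,None) exec_start@5 write@6
I5 mul r1: issue@6 deps=(4,3) exec_start@6 write@8
I6 add r3: issue@7 deps=(None,4) exec_start@7 write@9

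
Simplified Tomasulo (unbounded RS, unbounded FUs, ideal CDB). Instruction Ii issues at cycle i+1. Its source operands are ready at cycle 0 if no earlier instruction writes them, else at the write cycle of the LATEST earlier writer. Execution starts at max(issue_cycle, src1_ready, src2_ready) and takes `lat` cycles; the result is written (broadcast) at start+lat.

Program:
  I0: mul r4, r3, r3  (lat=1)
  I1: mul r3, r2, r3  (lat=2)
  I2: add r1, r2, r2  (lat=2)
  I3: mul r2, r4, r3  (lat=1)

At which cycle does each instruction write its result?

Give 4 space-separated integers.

I0 mul r4: issue@1 deps=(None,None) exec_start@1 write@2
I1 mul r3: issue@2 deps=(None,None) exec_start@2 write@4
I2 add r1: issue@3 deps=(None,None) exec_start@3 write@5
I3 mul r2: issue@4 deps=(0,1) exec_start@4 write@5

Answer: 2 4 5 5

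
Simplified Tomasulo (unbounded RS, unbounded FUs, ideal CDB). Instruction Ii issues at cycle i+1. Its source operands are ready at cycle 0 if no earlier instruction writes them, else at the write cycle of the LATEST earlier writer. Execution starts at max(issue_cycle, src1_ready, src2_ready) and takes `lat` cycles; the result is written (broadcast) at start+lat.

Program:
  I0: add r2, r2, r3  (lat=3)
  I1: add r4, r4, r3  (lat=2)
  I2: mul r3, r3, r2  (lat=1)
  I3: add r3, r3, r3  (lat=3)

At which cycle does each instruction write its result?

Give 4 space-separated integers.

I0 add r2: issue@1 deps=(None,None) exec_start@1 write@4
I1 add r4: issue@2 deps=(None,None) exec_start@2 write@4
I2 mul r3: issue@3 deps=(None,0) exec_start@4 write@5
I3 add r3: issue@4 deps=(2,2) exec_start@5 write@8

Answer: 4 4 5 8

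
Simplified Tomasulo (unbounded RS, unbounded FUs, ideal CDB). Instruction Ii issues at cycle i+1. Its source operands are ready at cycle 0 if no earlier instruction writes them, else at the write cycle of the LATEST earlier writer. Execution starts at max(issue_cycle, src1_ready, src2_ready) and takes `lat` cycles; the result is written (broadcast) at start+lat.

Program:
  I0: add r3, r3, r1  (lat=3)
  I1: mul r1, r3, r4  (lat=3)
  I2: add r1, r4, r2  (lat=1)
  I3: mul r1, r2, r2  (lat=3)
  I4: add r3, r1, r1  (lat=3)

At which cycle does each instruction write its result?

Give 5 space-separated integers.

I0 add r3: issue@1 deps=(None,None) exec_start@1 write@4
I1 mul r1: issue@2 deps=(0,None) exec_start@4 write@7
I2 add r1: issue@3 deps=(None,None) exec_start@3 write@4
I3 mul r1: issue@4 deps=(None,None) exec_start@4 write@7
I4 add r3: issue@5 deps=(3,3) exec_start@7 write@10

Answer: 4 7 4 7 10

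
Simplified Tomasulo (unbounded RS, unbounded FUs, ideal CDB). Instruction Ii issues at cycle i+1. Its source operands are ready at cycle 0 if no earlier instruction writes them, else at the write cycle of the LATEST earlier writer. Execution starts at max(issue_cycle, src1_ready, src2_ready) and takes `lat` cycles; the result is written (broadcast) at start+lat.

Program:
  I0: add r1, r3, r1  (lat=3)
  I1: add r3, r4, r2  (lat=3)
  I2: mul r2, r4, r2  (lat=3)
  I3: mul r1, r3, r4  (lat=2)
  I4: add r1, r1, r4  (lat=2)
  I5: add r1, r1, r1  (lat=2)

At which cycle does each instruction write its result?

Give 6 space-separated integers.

Answer: 4 5 6 7 9 11

Derivation:
I0 add r1: issue@1 deps=(None,None) exec_start@1 write@4
I1 add r3: issue@2 deps=(None,None) exec_start@2 write@5
I2 mul r2: issue@3 deps=(None,None) exec_start@3 write@6
I3 mul r1: issue@4 deps=(1,None) exec_start@5 write@7
I4 add r1: issue@5 deps=(3,None) exec_start@7 write@9
I5 add r1: issue@6 deps=(4,4) exec_start@9 write@11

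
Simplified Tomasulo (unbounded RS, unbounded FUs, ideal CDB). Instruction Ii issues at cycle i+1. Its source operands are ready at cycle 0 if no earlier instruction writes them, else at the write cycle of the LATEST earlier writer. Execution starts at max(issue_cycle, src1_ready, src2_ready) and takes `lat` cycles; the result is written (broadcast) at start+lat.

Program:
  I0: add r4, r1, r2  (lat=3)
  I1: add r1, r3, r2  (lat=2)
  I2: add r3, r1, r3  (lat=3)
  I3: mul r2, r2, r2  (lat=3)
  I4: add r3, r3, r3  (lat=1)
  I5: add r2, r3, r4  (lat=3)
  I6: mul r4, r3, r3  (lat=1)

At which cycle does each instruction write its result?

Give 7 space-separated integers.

Answer: 4 4 7 7 8 11 9

Derivation:
I0 add r4: issue@1 deps=(None,None) exec_start@1 write@4
I1 add r1: issue@2 deps=(None,None) exec_start@2 write@4
I2 add r3: issue@3 deps=(1,None) exec_start@4 write@7
I3 mul r2: issue@4 deps=(None,None) exec_start@4 write@7
I4 add r3: issue@5 deps=(2,2) exec_start@7 write@8
I5 add r2: issue@6 deps=(4,0) exec_start@8 write@11
I6 mul r4: issue@7 deps=(4,4) exec_start@8 write@9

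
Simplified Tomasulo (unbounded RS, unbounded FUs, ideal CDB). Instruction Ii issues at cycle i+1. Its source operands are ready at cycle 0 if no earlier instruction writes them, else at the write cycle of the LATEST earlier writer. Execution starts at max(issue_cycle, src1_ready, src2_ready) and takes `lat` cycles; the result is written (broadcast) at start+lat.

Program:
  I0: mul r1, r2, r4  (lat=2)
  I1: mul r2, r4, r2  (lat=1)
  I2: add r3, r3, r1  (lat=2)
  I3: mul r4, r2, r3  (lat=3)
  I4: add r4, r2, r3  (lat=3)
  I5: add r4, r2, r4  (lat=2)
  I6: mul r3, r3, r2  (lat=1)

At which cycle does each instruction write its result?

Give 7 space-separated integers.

I0 mul r1: issue@1 deps=(None,None) exec_start@1 write@3
I1 mul r2: issue@2 deps=(None,None) exec_start@2 write@3
I2 add r3: issue@3 deps=(None,0) exec_start@3 write@5
I3 mul r4: issue@4 deps=(1,2) exec_start@5 write@8
I4 add r4: issue@5 deps=(1,2) exec_start@5 write@8
I5 add r4: issue@6 deps=(1,4) exec_start@8 write@10
I6 mul r3: issue@7 deps=(2,1) exec_start@7 write@8

Answer: 3 3 5 8 8 10 8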